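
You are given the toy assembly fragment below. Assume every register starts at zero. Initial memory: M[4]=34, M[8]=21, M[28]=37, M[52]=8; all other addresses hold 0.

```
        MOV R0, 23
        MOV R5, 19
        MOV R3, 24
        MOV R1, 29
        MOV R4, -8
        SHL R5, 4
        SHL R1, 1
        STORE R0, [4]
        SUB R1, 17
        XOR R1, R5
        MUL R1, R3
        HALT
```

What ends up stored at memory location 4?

MOV R0, 23 → R0=23
MOV R5, 19 → R5=19
MOV R3, 24 → R3=24
MOV R1, 29 → R1=29
MOV R4, -8 → R4=-8
SHL R5, 4 → R5=19<<4=304
SHL R1, 1 → R1=29<<1=58
STORE R0, [4] → M[4]=23
SUB R1, 17 → R1=58-17=41
XOR R1, R5 → R1=41^304=281
MUL R1, R3 → R1=281*24=6744
halt.

23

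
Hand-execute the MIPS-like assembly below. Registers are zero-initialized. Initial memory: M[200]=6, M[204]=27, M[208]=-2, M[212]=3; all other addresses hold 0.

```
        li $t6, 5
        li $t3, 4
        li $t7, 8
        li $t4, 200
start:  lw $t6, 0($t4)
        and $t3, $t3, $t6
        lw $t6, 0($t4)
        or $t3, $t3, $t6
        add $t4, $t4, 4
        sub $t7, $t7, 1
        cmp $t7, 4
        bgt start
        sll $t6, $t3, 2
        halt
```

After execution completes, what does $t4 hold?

li $t6, 5 → $t6=5
li $t3, 4 → $t3=4
li $t7, 8 → $t7=8
li $t4, 200 → $t4=200
lw $t6, 0($t4) → $t6=M[200]=6
and $t3, $t3, $t6 → $t3=4&6=4
lw $t6, 0($t4) → $t6=M[200]=6
or $t3, $t3, $t6 → $t3=4|6=6
add $t4, $t4, 4 → $t4=200+4=204
sub $t7, $t7, 1 → $t7=8-1=7
cmp $t7, 4  (cmp 7,4)
bgt start: taken
lw $t6, 0($t4) → $t6=M[204]=27
and $t3, $t3, $t6 → $t3=6&27=2
lw $t6, 0($t4) → $t6=M[204]=27
or $t3, $t3, $t6 → $t3=2|27=27
add $t4, $t4, 4 → $t4=204+4=208
sub $t7, $t7, 1 → $t7=7-1=6
cmp $t7, 4  (cmp 6,4)
bgt start: taken
lw $t6, 0($t4) → $t6=M[208]=-2
and $t3, $t3, $t6 → $t3=27&(-2)=26
lw $t6, 0($t4) → $t6=M[208]=-2
or $t3, $t3, $t6 → $t3=26|(-2)=-2
add $t4, $t4, 4 → $t4=208+4=212
sub $t7, $t7, 1 → $t7=6-1=5
cmp $t7, 4  (cmp 5,4)
bgt start: taken
lw $t6, 0($t4) → $t6=M[212]=3
and $t3, $t3, $t6 → $t3=(-2)&3=2
lw $t6, 0($t4) → $t6=M[212]=3
or $t3, $t3, $t6 → $t3=2|3=3
add $t4, $t4, 4 → $t4=212+4=216
sub $t7, $t7, 1 → $t7=5-1=4
cmp $t7, 4  (cmp 4,4)
bgt start: not taken
sll $t6, $t3, 2 → $t6=3<<2=12
halt.

216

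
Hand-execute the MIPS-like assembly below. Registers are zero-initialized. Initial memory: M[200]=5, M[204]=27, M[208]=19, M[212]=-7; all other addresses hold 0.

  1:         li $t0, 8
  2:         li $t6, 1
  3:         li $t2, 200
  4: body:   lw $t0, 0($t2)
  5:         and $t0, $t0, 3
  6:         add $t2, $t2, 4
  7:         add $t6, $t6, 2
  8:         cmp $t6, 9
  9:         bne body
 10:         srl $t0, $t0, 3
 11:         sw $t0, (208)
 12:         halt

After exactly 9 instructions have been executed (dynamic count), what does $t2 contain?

after li $t0, 8: $t0=8
after li $t6, 1: $t6=1
after li $t2, 200: $t2=200
after lw $t0, 0($t2): $t0=M[200]=5
after and $t0, $t0, 3: $t0=5&3=1
after add $t2, $t2, 4: $t2=200+4=204
after add $t6, $t6, 2: $t6=1+2=3
cmp $t6, 9  (cmp 3,9)
bne body: taken
After step 9: $t2 = 204.

204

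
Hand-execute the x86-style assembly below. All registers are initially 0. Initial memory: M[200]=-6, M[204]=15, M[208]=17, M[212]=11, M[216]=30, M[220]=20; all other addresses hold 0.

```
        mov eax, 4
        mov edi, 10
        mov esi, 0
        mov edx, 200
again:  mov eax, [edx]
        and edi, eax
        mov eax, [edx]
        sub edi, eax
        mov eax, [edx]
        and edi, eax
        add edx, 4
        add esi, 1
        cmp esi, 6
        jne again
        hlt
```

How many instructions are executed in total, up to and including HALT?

65

mov eax, 4 → eax=4
mov edi, 10 → edi=10
mov esi, 0 → esi=0
mov edx, 200 → edx=200
mov eax, [edx] → eax=M[200]=-6
and edi, eax → edi=10&(-6)=10
mov eax, [edx] → eax=M[200]=-6
sub edi, eax → edi=10-(-6)=16
mov eax, [edx] → eax=M[200]=-6
and edi, eax → edi=16&(-6)=16
add edx, 4 → edx=200+4=204
add esi, 1 → esi=0+1=1
cmp esi, 6  (cmp 1,6)
jne again: taken
mov eax, [edx] → eax=M[204]=15
and edi, eax → edi=16&15=0
mov eax, [edx] → eax=M[204]=15
sub edi, eax → edi=0-15=-15
mov eax, [edx] → eax=M[204]=15
and edi, eax → edi=(-15)&15=1
add edx, 4 → edx=204+4=208
add esi, 1 → esi=1+1=2
cmp esi, 6  (cmp 2,6)
jne again: taken
mov eax, [edx] → eax=M[208]=17
and edi, eax → edi=1&17=1
mov eax, [edx] → eax=M[208]=17
sub edi, eax → edi=1-17=-16
mov eax, [edx] → eax=M[208]=17
and edi, eax → edi=(-16)&17=16
add edx, 4 → edx=208+4=212
add esi, 1 → esi=2+1=3
cmp esi, 6  (cmp 3,6)
jne again: taken
mov eax, [edx] → eax=M[212]=11
and edi, eax → edi=16&11=0
mov eax, [edx] → eax=M[212]=11
sub edi, eax → edi=0-11=-11
mov eax, [edx] → eax=M[212]=11
and edi, eax → edi=(-11)&11=1
add edx, 4 → edx=212+4=216
add esi, 1 → esi=3+1=4
cmp esi, 6  (cmp 4,6)
jne again: taken
mov eax, [edx] → eax=M[216]=30
and edi, eax → edi=1&30=0
mov eax, [edx] → eax=M[216]=30
sub edi, eax → edi=0-30=-30
mov eax, [edx] → eax=M[216]=30
and edi, eax → edi=(-30)&30=2
add edx, 4 → edx=216+4=220
add esi, 1 → esi=4+1=5
cmp esi, 6  (cmp 5,6)
jne again: taken
mov eax, [edx] → eax=M[220]=20
and edi, eax → edi=2&20=0
mov eax, [edx] → eax=M[220]=20
sub edi, eax → edi=0-20=-20
mov eax, [edx] → eax=M[220]=20
and edi, eax → edi=(-20)&20=4
add edx, 4 → edx=220+4=224
add esi, 1 → esi=5+1=6
cmp esi, 6  (cmp 6,6)
jne again: not taken
halt.
Total executed instructions: 65.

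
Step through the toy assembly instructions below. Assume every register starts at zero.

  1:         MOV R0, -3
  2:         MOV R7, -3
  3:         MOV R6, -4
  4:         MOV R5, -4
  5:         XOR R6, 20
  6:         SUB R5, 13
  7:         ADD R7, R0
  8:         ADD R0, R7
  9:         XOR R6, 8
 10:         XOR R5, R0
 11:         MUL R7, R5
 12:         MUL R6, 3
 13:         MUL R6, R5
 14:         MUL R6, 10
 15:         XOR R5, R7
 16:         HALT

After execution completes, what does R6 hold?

-23040

R0=-3
R7=-3
R6=-4
R5=-4
R6=(-4)^20=-24
R5=(-4)-13=-17
R7=(-3)+(-3)=-6
R0=(-3)+(-6)=-9
R6=(-24)^8=-32
R5=(-17)^(-9)=24
R7=(-6)*24=-144
R6=(-32)*3=-96
R6=(-96)*24=-2304
R6=(-2304)*10=-23040
R5=24^(-144)=-152
halt.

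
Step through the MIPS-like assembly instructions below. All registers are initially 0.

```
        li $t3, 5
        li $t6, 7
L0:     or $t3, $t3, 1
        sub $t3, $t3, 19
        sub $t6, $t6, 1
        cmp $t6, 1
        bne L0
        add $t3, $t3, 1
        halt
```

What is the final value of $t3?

$t3=5
$t6=7
$t3=5|1=5
$t3=5-19=-14
$t6=7-1=6
cmp $t6, 1  (cmp 6,1)
bne L0: taken
$t3=(-14)|1=-13
$t3=(-13)-19=-32
$t6=6-1=5
cmp $t6, 1  (cmp 5,1)
bne L0: taken
$t3=(-32)|1=-31
$t3=(-31)-19=-50
$t6=5-1=4
cmp $t6, 1  (cmp 4,1)
bne L0: taken
$t3=(-50)|1=-49
$t3=(-49)-19=-68
$t6=4-1=3
cmp $t6, 1  (cmp 3,1)
bne L0: taken
$t3=(-68)|1=-67
$t3=(-67)-19=-86
$t6=3-1=2
cmp $t6, 1  (cmp 2,1)
bne L0: taken
$t3=(-86)|1=-85
$t3=(-85)-19=-104
$t6=2-1=1
cmp $t6, 1  (cmp 1,1)
bne L0: not taken
$t3=(-104)+1=-103
halt.

-103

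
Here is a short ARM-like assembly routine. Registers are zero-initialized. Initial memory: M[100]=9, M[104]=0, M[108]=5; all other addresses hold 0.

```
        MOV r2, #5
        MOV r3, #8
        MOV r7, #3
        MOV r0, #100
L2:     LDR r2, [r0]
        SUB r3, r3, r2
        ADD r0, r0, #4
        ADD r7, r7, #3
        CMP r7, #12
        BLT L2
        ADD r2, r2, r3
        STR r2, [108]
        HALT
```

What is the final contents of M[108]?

r2=5
r3=8
r7=3
r0=100
r2=M[100]=9
r3=8-9=-1
r0=100+4=104
r7=3+3=6
CMP r7, #12  (cmp 6,12)
BLT L2: taken
r2=M[104]=0
r3=(-1)-0=-1
r0=104+4=108
r7=6+3=9
CMP r7, #12  (cmp 9,12)
BLT L2: taken
r2=M[108]=5
r3=(-1)-5=-6
r0=108+4=112
r7=9+3=12
CMP r7, #12  (cmp 12,12)
BLT L2: not taken
r2=5+(-6)=-1
STR r2, [108] → M[108]=-1
halt.

-1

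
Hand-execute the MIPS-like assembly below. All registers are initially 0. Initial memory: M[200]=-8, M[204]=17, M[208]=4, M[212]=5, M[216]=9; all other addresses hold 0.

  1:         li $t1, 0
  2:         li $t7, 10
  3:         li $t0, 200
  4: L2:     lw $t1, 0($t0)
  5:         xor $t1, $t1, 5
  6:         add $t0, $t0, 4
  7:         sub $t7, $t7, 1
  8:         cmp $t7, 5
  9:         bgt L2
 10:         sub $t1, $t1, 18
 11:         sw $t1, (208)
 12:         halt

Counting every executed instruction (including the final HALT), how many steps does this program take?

li $t1, 0 → $t1=0
li $t7, 10 → $t7=10
li $t0, 200 → $t0=200
lw $t1, 0($t0) → $t1=M[200]=-8
xor $t1, $t1, 5 → $t1=(-8)^5=-3
add $t0, $t0, 4 → $t0=200+4=204
sub $t7, $t7, 1 → $t7=10-1=9
cmp $t7, 5  (cmp 9,5)
bgt L2: taken
lw $t1, 0($t0) → $t1=M[204]=17
xor $t1, $t1, 5 → $t1=17^5=20
add $t0, $t0, 4 → $t0=204+4=208
sub $t7, $t7, 1 → $t7=9-1=8
cmp $t7, 5  (cmp 8,5)
bgt L2: taken
lw $t1, 0($t0) → $t1=M[208]=4
xor $t1, $t1, 5 → $t1=4^5=1
add $t0, $t0, 4 → $t0=208+4=212
sub $t7, $t7, 1 → $t7=8-1=7
cmp $t7, 5  (cmp 7,5)
bgt L2: taken
lw $t1, 0($t0) → $t1=M[212]=5
xor $t1, $t1, 5 → $t1=5^5=0
add $t0, $t0, 4 → $t0=212+4=216
sub $t7, $t7, 1 → $t7=7-1=6
cmp $t7, 5  (cmp 6,5)
bgt L2: taken
lw $t1, 0($t0) → $t1=M[216]=9
xor $t1, $t1, 5 → $t1=9^5=12
add $t0, $t0, 4 → $t0=216+4=220
sub $t7, $t7, 1 → $t7=6-1=5
cmp $t7, 5  (cmp 5,5)
bgt L2: not taken
sub $t1, $t1, 18 → $t1=12-18=-6
sw $t1, (208) → M[208]=-6
halt.
Total executed instructions: 36.

36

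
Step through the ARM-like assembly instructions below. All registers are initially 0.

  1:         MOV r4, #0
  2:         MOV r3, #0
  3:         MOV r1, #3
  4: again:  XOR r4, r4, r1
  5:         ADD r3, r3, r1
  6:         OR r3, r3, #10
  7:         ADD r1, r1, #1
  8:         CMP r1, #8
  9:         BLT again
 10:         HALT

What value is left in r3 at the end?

63

r4=0
r3=0
r1=3
r4=0^3=3
r3=0+3=3
r3=3|10=11
r1=3+1=4
CMP r1, #8  (cmp 4,8)
BLT again: taken
r4=3^4=7
r3=11+4=15
r3=15|10=15
r1=4+1=5
CMP r1, #8  (cmp 5,8)
BLT again: taken
r4=7^5=2
r3=15+5=20
r3=20|10=30
r1=5+1=6
CMP r1, #8  (cmp 6,8)
BLT again: taken
r4=2^6=4
r3=30+6=36
r3=36|10=46
r1=6+1=7
CMP r1, #8  (cmp 7,8)
BLT again: taken
r4=4^7=3
r3=46+7=53
r3=53|10=63
r1=7+1=8
CMP r1, #8  (cmp 8,8)
BLT again: not taken
halt.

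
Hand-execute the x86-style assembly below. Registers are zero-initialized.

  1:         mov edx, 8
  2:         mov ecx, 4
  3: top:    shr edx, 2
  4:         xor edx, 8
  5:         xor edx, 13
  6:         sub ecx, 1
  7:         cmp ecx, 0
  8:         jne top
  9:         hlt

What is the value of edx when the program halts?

after mov edx, 8: edx=8
after mov ecx, 4: ecx=4
after shr edx, 2: edx=8>>2=2
after xor edx, 8: edx=2^8=10
after xor edx, 13: edx=10^13=7
after sub ecx, 1: ecx=4-1=3
cmp ecx, 0  (cmp 3,0)
jne top: taken
after shr edx, 2: edx=7>>2=1
after xor edx, 8: edx=1^8=9
after xor edx, 13: edx=9^13=4
after sub ecx, 1: ecx=3-1=2
cmp ecx, 0  (cmp 2,0)
jne top: taken
after shr edx, 2: edx=4>>2=1
after xor edx, 8: edx=1^8=9
after xor edx, 13: edx=9^13=4
after sub ecx, 1: ecx=2-1=1
cmp ecx, 0  (cmp 1,0)
jne top: taken
after shr edx, 2: edx=4>>2=1
after xor edx, 8: edx=1^8=9
after xor edx, 13: edx=9^13=4
after sub ecx, 1: ecx=1-1=0
cmp ecx, 0  (cmp 0,0)
jne top: not taken
halt.

4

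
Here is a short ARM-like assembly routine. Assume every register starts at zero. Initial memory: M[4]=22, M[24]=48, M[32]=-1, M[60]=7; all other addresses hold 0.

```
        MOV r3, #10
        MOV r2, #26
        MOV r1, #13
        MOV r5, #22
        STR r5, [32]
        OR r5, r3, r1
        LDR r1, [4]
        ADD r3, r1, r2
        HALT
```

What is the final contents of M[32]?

MOV r3, #10 → r3=10
MOV r2, #26 → r2=26
MOV r1, #13 → r1=13
MOV r5, #22 → r5=22
STR r5, [32] → M[32]=22
OR r5, r3, r1 → r5=10|13=15
LDR r1, [4] → r1=M[4]=22
ADD r3, r1, r2 → r3=22+26=48
halt.

22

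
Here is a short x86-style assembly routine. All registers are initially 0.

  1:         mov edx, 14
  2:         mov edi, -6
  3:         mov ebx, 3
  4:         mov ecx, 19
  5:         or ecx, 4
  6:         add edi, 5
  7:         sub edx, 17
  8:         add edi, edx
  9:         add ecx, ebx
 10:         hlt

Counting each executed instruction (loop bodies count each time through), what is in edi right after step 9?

mov edx, 14 → edx=14
mov edi, -6 → edi=-6
mov ebx, 3 → ebx=3
mov ecx, 19 → ecx=19
or ecx, 4 → ecx=19|4=23
add edi, 5 → edi=(-6)+5=-1
sub edx, 17 → edx=14-17=-3
add edi, edx → edi=(-1)+(-3)=-4
add ecx, ebx → ecx=23+3=26
After step 9: edi = -4.

-4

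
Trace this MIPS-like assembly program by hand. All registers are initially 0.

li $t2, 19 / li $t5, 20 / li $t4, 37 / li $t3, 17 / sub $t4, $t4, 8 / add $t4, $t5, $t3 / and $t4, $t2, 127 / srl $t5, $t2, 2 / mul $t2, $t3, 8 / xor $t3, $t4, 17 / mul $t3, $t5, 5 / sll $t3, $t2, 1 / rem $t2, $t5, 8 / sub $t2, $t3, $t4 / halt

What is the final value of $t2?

253

$t2=19
$t5=20
$t4=37
$t3=17
$t4=37-8=29
$t4=20+17=37
$t4=19&127=19
$t5=19>>2=4
$t2=17*8=136
$t3=19^17=2
$t3=4*5=20
$t3=136<<1=272
$t2=4%8=4
$t2=272-19=253
halt.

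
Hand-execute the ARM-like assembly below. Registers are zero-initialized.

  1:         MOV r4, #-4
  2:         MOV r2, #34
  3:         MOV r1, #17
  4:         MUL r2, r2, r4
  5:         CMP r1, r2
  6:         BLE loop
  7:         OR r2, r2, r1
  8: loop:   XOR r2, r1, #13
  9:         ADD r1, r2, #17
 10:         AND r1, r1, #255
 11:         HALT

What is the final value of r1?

MOV r4, #-4 → r4=-4
MOV r2, #34 → r2=34
MOV r1, #17 → r1=17
MUL r2, r2, r4 → r2=34*(-4)=-136
CMP r1, r2  (cmp 17,-136)
BLE loop: not taken
OR r2, r2, r1 → r2=(-136)|17=-135
XOR r2, r1, #13 → r2=17^13=28
ADD r1, r2, #17 → r1=28+17=45
AND r1, r1, #255 → r1=45&255=45
halt.

45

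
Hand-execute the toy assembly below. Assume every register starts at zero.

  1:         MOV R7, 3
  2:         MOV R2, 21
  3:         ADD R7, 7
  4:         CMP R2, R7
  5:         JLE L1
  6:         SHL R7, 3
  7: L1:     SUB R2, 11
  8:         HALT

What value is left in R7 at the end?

MOV R7, 3 → R7=3
MOV R2, 21 → R2=21
ADD R7, 7 → R7=3+7=10
CMP R2, R7  (cmp 21,10)
JLE L1: not taken
SHL R7, 3 → R7=10<<3=80
SUB R2, 11 → R2=21-11=10
halt.

80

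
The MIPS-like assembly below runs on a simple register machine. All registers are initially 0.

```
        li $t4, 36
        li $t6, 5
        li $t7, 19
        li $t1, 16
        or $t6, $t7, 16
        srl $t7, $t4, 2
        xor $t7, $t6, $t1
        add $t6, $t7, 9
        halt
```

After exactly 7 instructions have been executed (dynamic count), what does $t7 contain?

$t4=36
$t6=5
$t7=19
$t1=16
$t6=19|16=19
$t7=36>>2=9
$t7=19^16=3
After step 7: $t7 = 3.

3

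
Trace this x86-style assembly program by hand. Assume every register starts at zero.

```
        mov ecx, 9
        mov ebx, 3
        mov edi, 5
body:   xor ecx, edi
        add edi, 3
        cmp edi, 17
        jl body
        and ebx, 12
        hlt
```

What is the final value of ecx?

after mov ecx, 9: ecx=9
after mov ebx, 3: ebx=3
after mov edi, 5: edi=5
after xor ecx, edi: ecx=9^5=12
after add edi, 3: edi=5+3=8
cmp edi, 17  (cmp 8,17)
jl body: taken
after xor ecx, edi: ecx=12^8=4
after add edi, 3: edi=8+3=11
cmp edi, 17  (cmp 11,17)
jl body: taken
after xor ecx, edi: ecx=4^11=15
after add edi, 3: edi=11+3=14
cmp edi, 17  (cmp 14,17)
jl body: taken
after xor ecx, edi: ecx=15^14=1
after add edi, 3: edi=14+3=17
cmp edi, 17  (cmp 17,17)
jl body: not taken
after and ebx, 12: ebx=3&12=0
halt.

1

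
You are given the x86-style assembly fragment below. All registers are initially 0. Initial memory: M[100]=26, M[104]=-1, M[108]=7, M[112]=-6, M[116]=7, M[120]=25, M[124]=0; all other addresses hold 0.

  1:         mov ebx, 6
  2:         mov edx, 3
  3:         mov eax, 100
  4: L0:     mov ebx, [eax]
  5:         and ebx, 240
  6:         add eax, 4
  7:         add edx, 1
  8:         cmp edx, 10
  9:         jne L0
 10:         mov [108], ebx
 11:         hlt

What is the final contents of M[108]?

after mov ebx, 6: ebx=6
after mov edx, 3: edx=3
after mov eax, 100: eax=100
after mov ebx, [eax]: ebx=M[100]=26
after and ebx, 240: ebx=26&240=16
after add eax, 4: eax=100+4=104
after add edx, 1: edx=3+1=4
cmp edx, 10  (cmp 4,10)
jne L0: taken
after mov ebx, [eax]: ebx=M[104]=-1
after and ebx, 240: ebx=(-1)&240=240
after add eax, 4: eax=104+4=108
after add edx, 1: edx=4+1=5
cmp edx, 10  (cmp 5,10)
jne L0: taken
after mov ebx, [eax]: ebx=M[108]=7
after and ebx, 240: ebx=7&240=0
after add eax, 4: eax=108+4=112
after add edx, 1: edx=5+1=6
cmp edx, 10  (cmp 6,10)
jne L0: taken
after mov ebx, [eax]: ebx=M[112]=-6
after and ebx, 240: ebx=(-6)&240=240
after add eax, 4: eax=112+4=116
after add edx, 1: edx=6+1=7
cmp edx, 10  (cmp 7,10)
jne L0: taken
after mov ebx, [eax]: ebx=M[116]=7
after and ebx, 240: ebx=7&240=0
after add eax, 4: eax=116+4=120
after add edx, 1: edx=7+1=8
cmp edx, 10  (cmp 8,10)
jne L0: taken
after mov ebx, [eax]: ebx=M[120]=25
after and ebx, 240: ebx=25&240=16
after add eax, 4: eax=120+4=124
after add edx, 1: edx=8+1=9
cmp edx, 10  (cmp 9,10)
jne L0: taken
after mov ebx, [eax]: ebx=M[124]=0
after and ebx, 240: ebx=0&240=0
after add eax, 4: eax=124+4=128
after add edx, 1: edx=9+1=10
cmp edx, 10  (cmp 10,10)
jne L0: not taken
mov [108], ebx → M[108]=0
halt.

0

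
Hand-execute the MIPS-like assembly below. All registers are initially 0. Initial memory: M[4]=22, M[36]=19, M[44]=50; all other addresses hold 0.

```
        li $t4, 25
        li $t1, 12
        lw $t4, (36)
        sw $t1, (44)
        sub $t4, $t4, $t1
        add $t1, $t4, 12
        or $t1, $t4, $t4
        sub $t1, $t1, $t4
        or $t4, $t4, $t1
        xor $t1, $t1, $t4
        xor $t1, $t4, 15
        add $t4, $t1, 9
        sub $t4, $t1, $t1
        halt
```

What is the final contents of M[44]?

li $t4, 25 → $t4=25
li $t1, 12 → $t1=12
lw $t4, (36) → $t4=M[36]=19
sw $t1, (44) → M[44]=12
sub $t4, $t4, $t1 → $t4=19-12=7
add $t1, $t4, 12 → $t1=7+12=19
or $t1, $t4, $t4 → $t1=7|7=7
sub $t1, $t1, $t4 → $t1=7-7=0
or $t4, $t4, $t1 → $t4=7|0=7
xor $t1, $t1, $t4 → $t1=0^7=7
xor $t1, $t4, 15 → $t1=7^15=8
add $t4, $t1, 9 → $t4=8+9=17
sub $t4, $t1, $t1 → $t4=8-8=0
halt.

12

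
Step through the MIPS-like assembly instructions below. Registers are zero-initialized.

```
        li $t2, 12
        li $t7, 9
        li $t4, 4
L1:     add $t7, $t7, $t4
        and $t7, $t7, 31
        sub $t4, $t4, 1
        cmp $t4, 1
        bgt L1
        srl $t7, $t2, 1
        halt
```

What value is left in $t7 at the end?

$t2=12
$t7=9
$t4=4
$t7=9+4=13
$t7=13&31=13
$t4=4-1=3
cmp $t4, 1  (cmp 3,1)
bgt L1: taken
$t7=13+3=16
$t7=16&31=16
$t4=3-1=2
cmp $t4, 1  (cmp 2,1)
bgt L1: taken
$t7=16+2=18
$t7=18&31=18
$t4=2-1=1
cmp $t4, 1  (cmp 1,1)
bgt L1: not taken
$t7=12>>1=6
halt.

6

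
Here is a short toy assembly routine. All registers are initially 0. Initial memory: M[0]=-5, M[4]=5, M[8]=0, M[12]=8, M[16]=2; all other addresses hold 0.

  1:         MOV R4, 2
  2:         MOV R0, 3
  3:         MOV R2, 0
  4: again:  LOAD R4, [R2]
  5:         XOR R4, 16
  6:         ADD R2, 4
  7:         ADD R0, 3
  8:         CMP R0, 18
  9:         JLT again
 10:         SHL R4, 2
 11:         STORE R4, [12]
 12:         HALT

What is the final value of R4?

after MOV R4, 2: R4=2
after MOV R0, 3: R0=3
after MOV R2, 0: R2=0
after LOAD R4, [R2]: R4=M[0]=-5
after XOR R4, 16: R4=(-5)^16=-21
after ADD R2, 4: R2=0+4=4
after ADD R0, 3: R0=3+3=6
CMP R0, 18  (cmp 6,18)
JLT again: taken
after LOAD R4, [R2]: R4=M[4]=5
after XOR R4, 16: R4=5^16=21
after ADD R2, 4: R2=4+4=8
after ADD R0, 3: R0=6+3=9
CMP R0, 18  (cmp 9,18)
JLT again: taken
after LOAD R4, [R2]: R4=M[8]=0
after XOR R4, 16: R4=0^16=16
after ADD R2, 4: R2=8+4=12
after ADD R0, 3: R0=9+3=12
CMP R0, 18  (cmp 12,18)
JLT again: taken
after LOAD R4, [R2]: R4=M[12]=8
after XOR R4, 16: R4=8^16=24
after ADD R2, 4: R2=12+4=16
after ADD R0, 3: R0=12+3=15
CMP R0, 18  (cmp 15,18)
JLT again: taken
after LOAD R4, [R2]: R4=M[16]=2
after XOR R4, 16: R4=2^16=18
after ADD R2, 4: R2=16+4=20
after ADD R0, 3: R0=15+3=18
CMP R0, 18  (cmp 18,18)
JLT again: not taken
after SHL R4, 2: R4=18<<2=72
STORE R4, [12] → M[12]=72
halt.

72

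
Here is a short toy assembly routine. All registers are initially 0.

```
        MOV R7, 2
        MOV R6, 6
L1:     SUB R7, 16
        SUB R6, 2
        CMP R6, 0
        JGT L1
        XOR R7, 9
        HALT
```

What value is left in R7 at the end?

R7=2
R6=6
R7=2-16=-14
R6=6-2=4
CMP R6, 0  (cmp 4,0)
JGT L1: taken
R7=(-14)-16=-30
R6=4-2=2
CMP R6, 0  (cmp 2,0)
JGT L1: taken
R7=(-30)-16=-46
R6=2-2=0
CMP R6, 0  (cmp 0,0)
JGT L1: not taken
R7=(-46)^9=-37
halt.

-37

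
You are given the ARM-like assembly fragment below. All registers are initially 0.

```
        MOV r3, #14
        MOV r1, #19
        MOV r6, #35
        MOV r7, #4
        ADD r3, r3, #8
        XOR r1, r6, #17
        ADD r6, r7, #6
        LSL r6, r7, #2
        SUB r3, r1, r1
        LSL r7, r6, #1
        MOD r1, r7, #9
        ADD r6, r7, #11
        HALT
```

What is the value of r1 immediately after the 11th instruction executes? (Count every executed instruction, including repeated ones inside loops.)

MOV r3, #14 → r3=14
MOV r1, #19 → r1=19
MOV r6, #35 → r6=35
MOV r7, #4 → r7=4
ADD r3, r3, #8 → r3=14+8=22
XOR r1, r6, #17 → r1=35^17=50
ADD r6, r7, #6 → r6=4+6=10
LSL r6, r7, #2 → r6=4<<2=16
SUB r3, r1, r1 → r3=50-50=0
LSL r7, r6, #1 → r7=16<<1=32
MOD r1, r7, #9 → r1=32%9=5
After step 11: r1 = 5.

5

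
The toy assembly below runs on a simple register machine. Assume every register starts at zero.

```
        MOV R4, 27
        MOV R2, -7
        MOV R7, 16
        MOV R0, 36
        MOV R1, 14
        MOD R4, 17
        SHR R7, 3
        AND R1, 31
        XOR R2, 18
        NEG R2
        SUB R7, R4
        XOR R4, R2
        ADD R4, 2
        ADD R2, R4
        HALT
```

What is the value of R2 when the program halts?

R4=27
R2=-7
R7=16
R0=36
R1=14
R4=27%17=10
R7=16>>3=2
R1=14&31=14
R2=(-7)^18=-21
R2=-(-21)=21
R7=2-10=-8
R4=10^21=31
R4=31+2=33
R2=21+33=54
halt.

54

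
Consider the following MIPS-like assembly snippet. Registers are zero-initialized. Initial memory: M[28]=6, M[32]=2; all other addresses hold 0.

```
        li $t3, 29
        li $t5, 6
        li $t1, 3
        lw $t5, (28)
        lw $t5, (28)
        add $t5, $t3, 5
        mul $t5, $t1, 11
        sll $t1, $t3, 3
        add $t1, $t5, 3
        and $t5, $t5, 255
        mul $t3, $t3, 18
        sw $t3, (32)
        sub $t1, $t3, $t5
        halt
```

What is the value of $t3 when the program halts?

$t3=29
$t5=6
$t1=3
$t5=M[28]=6
$t5=M[28]=6
$t5=29+5=34
$t5=3*11=33
$t1=29<<3=232
$t1=33+3=36
$t5=33&255=33
$t3=29*18=522
sw $t3, (32) → M[32]=522
$t1=522-33=489
halt.

522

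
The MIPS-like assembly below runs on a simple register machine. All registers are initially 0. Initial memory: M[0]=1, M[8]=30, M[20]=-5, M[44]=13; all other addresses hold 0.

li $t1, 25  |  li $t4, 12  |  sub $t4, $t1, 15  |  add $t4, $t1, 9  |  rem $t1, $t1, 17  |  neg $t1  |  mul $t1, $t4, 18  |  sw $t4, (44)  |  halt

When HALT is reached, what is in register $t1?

li $t1, 25 → $t1=25
li $t4, 12 → $t4=12
sub $t4, $t1, 15 → $t4=25-15=10
add $t4, $t1, 9 → $t4=25+9=34
rem $t1, $t1, 17 → $t1=25%17=8
neg $t1 → $t1=-(8)=-8
mul $t1, $t4, 18 → $t1=34*18=612
sw $t4, (44) → M[44]=34
halt.

612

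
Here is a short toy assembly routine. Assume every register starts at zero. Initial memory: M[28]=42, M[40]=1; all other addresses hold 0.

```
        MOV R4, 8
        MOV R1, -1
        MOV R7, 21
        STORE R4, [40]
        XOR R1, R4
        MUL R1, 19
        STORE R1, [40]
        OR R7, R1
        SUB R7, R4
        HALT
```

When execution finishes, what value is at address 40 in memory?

-171

MOV R4, 8 → R4=8
MOV R1, -1 → R1=-1
MOV R7, 21 → R7=21
STORE R4, [40] → M[40]=8
XOR R1, R4 → R1=(-1)^8=-9
MUL R1, 19 → R1=(-9)*19=-171
STORE R1, [40] → M[40]=-171
OR R7, R1 → R7=21|(-171)=-171
SUB R7, R4 → R7=(-171)-8=-179
halt.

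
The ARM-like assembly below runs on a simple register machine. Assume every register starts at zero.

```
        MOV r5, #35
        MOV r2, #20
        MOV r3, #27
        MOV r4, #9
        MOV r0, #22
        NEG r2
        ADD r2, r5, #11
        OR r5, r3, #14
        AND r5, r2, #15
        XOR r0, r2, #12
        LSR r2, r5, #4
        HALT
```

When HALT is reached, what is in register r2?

0

MOV r5, #35 → r5=35
MOV r2, #20 → r2=20
MOV r3, #27 → r3=27
MOV r4, #9 → r4=9
MOV r0, #22 → r0=22
NEG r2 → r2=-(20)=-20
ADD r2, r5, #11 → r2=35+11=46
OR r5, r3, #14 → r5=27|14=31
AND r5, r2, #15 → r5=46&15=14
XOR r0, r2, #12 → r0=46^12=34
LSR r2, r5, #4 → r2=14>>4=0
halt.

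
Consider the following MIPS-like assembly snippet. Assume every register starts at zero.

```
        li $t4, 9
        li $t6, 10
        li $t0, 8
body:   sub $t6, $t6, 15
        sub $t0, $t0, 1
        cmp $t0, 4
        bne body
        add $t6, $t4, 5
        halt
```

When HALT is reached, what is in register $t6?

after li $t4, 9: $t4=9
after li $t6, 10: $t6=10
after li $t0, 8: $t0=8
after sub $t6, $t6, 15: $t6=10-15=-5
after sub $t0, $t0, 1: $t0=8-1=7
cmp $t0, 4  (cmp 7,4)
bne body: taken
after sub $t6, $t6, 15: $t6=(-5)-15=-20
after sub $t0, $t0, 1: $t0=7-1=6
cmp $t0, 4  (cmp 6,4)
bne body: taken
after sub $t6, $t6, 15: $t6=(-20)-15=-35
after sub $t0, $t0, 1: $t0=6-1=5
cmp $t0, 4  (cmp 5,4)
bne body: taken
after sub $t6, $t6, 15: $t6=(-35)-15=-50
after sub $t0, $t0, 1: $t0=5-1=4
cmp $t0, 4  (cmp 4,4)
bne body: not taken
after add $t6, $t4, 5: $t6=9+5=14
halt.

14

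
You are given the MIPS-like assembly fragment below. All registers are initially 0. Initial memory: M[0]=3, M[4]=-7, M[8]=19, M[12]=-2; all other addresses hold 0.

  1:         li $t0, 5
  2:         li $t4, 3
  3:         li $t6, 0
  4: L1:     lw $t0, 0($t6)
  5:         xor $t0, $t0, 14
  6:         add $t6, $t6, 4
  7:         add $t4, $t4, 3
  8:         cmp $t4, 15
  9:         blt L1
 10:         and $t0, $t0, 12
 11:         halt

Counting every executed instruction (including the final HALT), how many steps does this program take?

29

after li $t0, 5: $t0=5
after li $t4, 3: $t4=3
after li $t6, 0: $t6=0
after lw $t0, 0($t6): $t0=M[0]=3
after xor $t0, $t0, 14: $t0=3^14=13
after add $t6, $t6, 4: $t6=0+4=4
after add $t4, $t4, 3: $t4=3+3=6
cmp $t4, 15  (cmp 6,15)
blt L1: taken
after lw $t0, 0($t6): $t0=M[4]=-7
after xor $t0, $t0, 14: $t0=(-7)^14=-9
after add $t6, $t6, 4: $t6=4+4=8
after add $t4, $t4, 3: $t4=6+3=9
cmp $t4, 15  (cmp 9,15)
blt L1: taken
after lw $t0, 0($t6): $t0=M[8]=19
after xor $t0, $t0, 14: $t0=19^14=29
after add $t6, $t6, 4: $t6=8+4=12
after add $t4, $t4, 3: $t4=9+3=12
cmp $t4, 15  (cmp 12,15)
blt L1: taken
after lw $t0, 0($t6): $t0=M[12]=-2
after xor $t0, $t0, 14: $t0=(-2)^14=-16
after add $t6, $t6, 4: $t6=12+4=16
after add $t4, $t4, 3: $t4=12+3=15
cmp $t4, 15  (cmp 15,15)
blt L1: not taken
after and $t0, $t0, 12: $t0=(-16)&12=0
halt.
Total executed instructions: 29.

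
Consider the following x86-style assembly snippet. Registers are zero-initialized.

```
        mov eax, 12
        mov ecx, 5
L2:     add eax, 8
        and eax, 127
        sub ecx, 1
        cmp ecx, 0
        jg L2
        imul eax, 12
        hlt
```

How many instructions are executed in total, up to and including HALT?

mov eax, 12 → eax=12
mov ecx, 5 → ecx=5
add eax, 8 → eax=12+8=20
and eax, 127 → eax=20&127=20
sub ecx, 1 → ecx=5-1=4
cmp ecx, 0  (cmp 4,0)
jg L2: taken
add eax, 8 → eax=20+8=28
and eax, 127 → eax=28&127=28
sub ecx, 1 → ecx=4-1=3
cmp ecx, 0  (cmp 3,0)
jg L2: taken
add eax, 8 → eax=28+8=36
and eax, 127 → eax=36&127=36
sub ecx, 1 → ecx=3-1=2
cmp ecx, 0  (cmp 2,0)
jg L2: taken
add eax, 8 → eax=36+8=44
and eax, 127 → eax=44&127=44
sub ecx, 1 → ecx=2-1=1
cmp ecx, 0  (cmp 1,0)
jg L2: taken
add eax, 8 → eax=44+8=52
and eax, 127 → eax=52&127=52
sub ecx, 1 → ecx=1-1=0
cmp ecx, 0  (cmp 0,0)
jg L2: not taken
imul eax, 12 → eax=52*12=624
halt.
Total executed instructions: 29.

29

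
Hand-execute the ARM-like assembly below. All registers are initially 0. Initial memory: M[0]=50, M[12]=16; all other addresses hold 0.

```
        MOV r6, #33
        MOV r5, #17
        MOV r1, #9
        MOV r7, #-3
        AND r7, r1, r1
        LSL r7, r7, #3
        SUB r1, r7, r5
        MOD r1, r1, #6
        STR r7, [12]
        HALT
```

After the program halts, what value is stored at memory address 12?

after MOV r6, #33: r6=33
after MOV r5, #17: r5=17
after MOV r1, #9: r1=9
after MOV r7, #-3: r7=-3
after AND r7, r1, r1: r7=9&9=9
after LSL r7, r7, #3: r7=9<<3=72
after SUB r1, r7, r5: r1=72-17=55
after MOD r1, r1, #6: r1=55%6=1
STR r7, [12] → M[12]=72
halt.

72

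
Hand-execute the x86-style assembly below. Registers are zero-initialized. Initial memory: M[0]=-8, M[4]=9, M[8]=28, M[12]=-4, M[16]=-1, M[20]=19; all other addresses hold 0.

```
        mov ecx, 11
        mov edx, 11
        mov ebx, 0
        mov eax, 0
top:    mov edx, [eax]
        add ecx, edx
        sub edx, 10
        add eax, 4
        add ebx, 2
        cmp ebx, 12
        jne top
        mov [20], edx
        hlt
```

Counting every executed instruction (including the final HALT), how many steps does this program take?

mov ecx, 11 → ecx=11
mov edx, 11 → edx=11
mov ebx, 0 → ebx=0
mov eax, 0 → eax=0
mov edx, [eax] → edx=M[0]=-8
add ecx, edx → ecx=11+(-8)=3
sub edx, 10 → edx=(-8)-10=-18
add eax, 4 → eax=0+4=4
add ebx, 2 → ebx=0+2=2
cmp ebx, 12  (cmp 2,12)
jne top: taken
mov edx, [eax] → edx=M[4]=9
add ecx, edx → ecx=3+9=12
sub edx, 10 → edx=9-10=-1
add eax, 4 → eax=4+4=8
add ebx, 2 → ebx=2+2=4
cmp ebx, 12  (cmp 4,12)
jne top: taken
mov edx, [eax] → edx=M[8]=28
add ecx, edx → ecx=12+28=40
sub edx, 10 → edx=28-10=18
add eax, 4 → eax=8+4=12
add ebx, 2 → ebx=4+2=6
cmp ebx, 12  (cmp 6,12)
jne top: taken
mov edx, [eax] → edx=M[12]=-4
add ecx, edx → ecx=40+(-4)=36
sub edx, 10 → edx=(-4)-10=-14
add eax, 4 → eax=12+4=16
add ebx, 2 → ebx=6+2=8
cmp ebx, 12  (cmp 8,12)
jne top: taken
mov edx, [eax] → edx=M[16]=-1
add ecx, edx → ecx=36+(-1)=35
sub edx, 10 → edx=(-1)-10=-11
add eax, 4 → eax=16+4=20
add ebx, 2 → ebx=8+2=10
cmp ebx, 12  (cmp 10,12)
jne top: taken
mov edx, [eax] → edx=M[20]=19
add ecx, edx → ecx=35+19=54
sub edx, 10 → edx=19-10=9
add eax, 4 → eax=20+4=24
add ebx, 2 → ebx=10+2=12
cmp ebx, 12  (cmp 12,12)
jne top: not taken
mov [20], edx → M[20]=9
halt.
Total executed instructions: 48.

48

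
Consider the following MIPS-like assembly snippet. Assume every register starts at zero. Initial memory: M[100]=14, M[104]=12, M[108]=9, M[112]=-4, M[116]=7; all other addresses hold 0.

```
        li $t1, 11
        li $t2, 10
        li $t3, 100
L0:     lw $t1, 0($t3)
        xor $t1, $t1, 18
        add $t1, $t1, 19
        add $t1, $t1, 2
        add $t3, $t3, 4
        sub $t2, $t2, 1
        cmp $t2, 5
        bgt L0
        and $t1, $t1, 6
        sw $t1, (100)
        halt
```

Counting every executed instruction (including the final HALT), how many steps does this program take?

46

$t1=11
$t2=10
$t3=100
$t1=M[100]=14
$t1=14^18=28
$t1=28+19=47
$t1=47+2=49
$t3=100+4=104
$t2=10-1=9
cmp $t2, 5  (cmp 9,5)
bgt L0: taken
$t1=M[104]=12
$t1=12^18=30
$t1=30+19=49
$t1=49+2=51
$t3=104+4=108
$t2=9-1=8
cmp $t2, 5  (cmp 8,5)
bgt L0: taken
$t1=M[108]=9
$t1=9^18=27
$t1=27+19=46
$t1=46+2=48
$t3=108+4=112
$t2=8-1=7
cmp $t2, 5  (cmp 7,5)
bgt L0: taken
$t1=M[112]=-4
$t1=(-4)^18=-18
$t1=(-18)+19=1
$t1=1+2=3
$t3=112+4=116
$t2=7-1=6
cmp $t2, 5  (cmp 6,5)
bgt L0: taken
$t1=M[116]=7
$t1=7^18=21
$t1=21+19=40
$t1=40+2=42
$t3=116+4=120
$t2=6-1=5
cmp $t2, 5  (cmp 5,5)
bgt L0: not taken
$t1=42&6=2
sw $t1, (100) → M[100]=2
halt.
Total executed instructions: 46.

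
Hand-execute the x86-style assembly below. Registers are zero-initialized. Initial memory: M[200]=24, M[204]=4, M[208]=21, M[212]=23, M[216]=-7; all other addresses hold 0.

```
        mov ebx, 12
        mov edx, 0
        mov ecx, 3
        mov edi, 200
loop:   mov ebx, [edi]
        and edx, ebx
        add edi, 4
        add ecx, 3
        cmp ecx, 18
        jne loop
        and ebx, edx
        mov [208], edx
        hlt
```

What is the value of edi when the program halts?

220

after mov ebx, 12: ebx=12
after mov edx, 0: edx=0
after mov ecx, 3: ecx=3
after mov edi, 200: edi=200
after mov ebx, [edi]: ebx=M[200]=24
after and edx, ebx: edx=0&24=0
after add edi, 4: edi=200+4=204
after add ecx, 3: ecx=3+3=6
cmp ecx, 18  (cmp 6,18)
jne loop: taken
after mov ebx, [edi]: ebx=M[204]=4
after and edx, ebx: edx=0&4=0
after add edi, 4: edi=204+4=208
after add ecx, 3: ecx=6+3=9
cmp ecx, 18  (cmp 9,18)
jne loop: taken
after mov ebx, [edi]: ebx=M[208]=21
after and edx, ebx: edx=0&21=0
after add edi, 4: edi=208+4=212
after add ecx, 3: ecx=9+3=12
cmp ecx, 18  (cmp 12,18)
jne loop: taken
after mov ebx, [edi]: ebx=M[212]=23
after and edx, ebx: edx=0&23=0
after add edi, 4: edi=212+4=216
after add ecx, 3: ecx=12+3=15
cmp ecx, 18  (cmp 15,18)
jne loop: taken
after mov ebx, [edi]: ebx=M[216]=-7
after and edx, ebx: edx=0&(-7)=0
after add edi, 4: edi=216+4=220
after add ecx, 3: ecx=15+3=18
cmp ecx, 18  (cmp 18,18)
jne loop: not taken
after and ebx, edx: ebx=(-7)&0=0
mov [208], edx → M[208]=0
halt.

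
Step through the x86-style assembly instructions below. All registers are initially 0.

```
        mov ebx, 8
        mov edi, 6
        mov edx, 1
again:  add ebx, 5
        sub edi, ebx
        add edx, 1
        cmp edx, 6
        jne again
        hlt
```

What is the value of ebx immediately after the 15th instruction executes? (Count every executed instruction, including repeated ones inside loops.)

23

after mov ebx, 8: ebx=8
after mov edi, 6: edi=6
after mov edx, 1: edx=1
after add ebx, 5: ebx=8+5=13
after sub edi, ebx: edi=6-13=-7
after add edx, 1: edx=1+1=2
cmp edx, 6  (cmp 2,6)
jne again: taken
after add ebx, 5: ebx=13+5=18
after sub edi, ebx: edi=(-7)-18=-25
after add edx, 1: edx=2+1=3
cmp edx, 6  (cmp 3,6)
jne again: taken
after add ebx, 5: ebx=18+5=23
after sub edi, ebx: edi=(-25)-23=-48
After step 15: ebx = 23.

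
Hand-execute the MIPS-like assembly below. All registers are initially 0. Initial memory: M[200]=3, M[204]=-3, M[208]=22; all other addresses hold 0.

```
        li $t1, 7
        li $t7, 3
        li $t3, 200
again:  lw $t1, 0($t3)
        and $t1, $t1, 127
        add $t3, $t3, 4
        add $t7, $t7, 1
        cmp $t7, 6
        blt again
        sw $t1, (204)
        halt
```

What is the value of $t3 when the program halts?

212

$t1=7
$t7=3
$t3=200
$t1=M[200]=3
$t1=3&127=3
$t3=200+4=204
$t7=3+1=4
cmp $t7, 6  (cmp 4,6)
blt again: taken
$t1=M[204]=-3
$t1=(-3)&127=125
$t3=204+4=208
$t7=4+1=5
cmp $t7, 6  (cmp 5,6)
blt again: taken
$t1=M[208]=22
$t1=22&127=22
$t3=208+4=212
$t7=5+1=6
cmp $t7, 6  (cmp 6,6)
blt again: not taken
sw $t1, (204) → M[204]=22
halt.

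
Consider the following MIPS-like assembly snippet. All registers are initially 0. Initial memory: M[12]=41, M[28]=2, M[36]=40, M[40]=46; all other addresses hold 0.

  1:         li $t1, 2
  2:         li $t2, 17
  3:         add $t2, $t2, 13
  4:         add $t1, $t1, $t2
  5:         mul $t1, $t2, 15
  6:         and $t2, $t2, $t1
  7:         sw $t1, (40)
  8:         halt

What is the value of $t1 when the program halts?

li $t1, 2 → $t1=2
li $t2, 17 → $t2=17
add $t2, $t2, 13 → $t2=17+13=30
add $t1, $t1, $t2 → $t1=2+30=32
mul $t1, $t2, 15 → $t1=30*15=450
and $t2, $t2, $t1 → $t2=30&450=2
sw $t1, (40) → M[40]=450
halt.

450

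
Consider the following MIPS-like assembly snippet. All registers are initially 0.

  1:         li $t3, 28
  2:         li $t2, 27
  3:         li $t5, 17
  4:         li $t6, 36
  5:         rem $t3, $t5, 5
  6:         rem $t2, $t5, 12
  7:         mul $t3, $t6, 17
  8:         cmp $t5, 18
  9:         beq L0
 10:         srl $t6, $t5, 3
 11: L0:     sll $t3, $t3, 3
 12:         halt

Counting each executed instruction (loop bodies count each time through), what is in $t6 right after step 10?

after li $t3, 28: $t3=28
after li $t2, 27: $t2=27
after li $t5, 17: $t5=17
after li $t6, 36: $t6=36
after rem $t3, $t5, 5: $t3=17%5=2
after rem $t2, $t5, 12: $t2=17%12=5
after mul $t3, $t6, 17: $t3=36*17=612
cmp $t5, 18  (cmp 17,18)
beq L0: not taken
after srl $t6, $t5, 3: $t6=17>>3=2
After step 10: $t6 = 2.

2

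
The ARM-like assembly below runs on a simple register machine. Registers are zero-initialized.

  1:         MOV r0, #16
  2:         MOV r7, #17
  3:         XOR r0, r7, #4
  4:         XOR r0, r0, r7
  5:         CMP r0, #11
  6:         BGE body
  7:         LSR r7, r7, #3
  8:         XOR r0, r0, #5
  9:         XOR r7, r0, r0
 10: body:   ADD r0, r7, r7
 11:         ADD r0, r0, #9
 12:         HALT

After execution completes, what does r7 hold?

MOV r0, #16 → r0=16
MOV r7, #17 → r7=17
XOR r0, r7, #4 → r0=17^4=21
XOR r0, r0, r7 → r0=21^17=4
CMP r0, #11  (cmp 4,11)
BGE body: not taken
LSR r7, r7, #3 → r7=17>>3=2
XOR r0, r0, #5 → r0=4^5=1
XOR r7, r0, r0 → r7=1^1=0
ADD r0, r7, r7 → r0=0+0=0
ADD r0, r0, #9 → r0=0+9=9
halt.

0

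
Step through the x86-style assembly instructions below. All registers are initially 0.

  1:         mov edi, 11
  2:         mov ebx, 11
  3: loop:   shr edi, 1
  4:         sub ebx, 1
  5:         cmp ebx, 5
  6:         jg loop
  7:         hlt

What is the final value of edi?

after mov edi, 11: edi=11
after mov ebx, 11: ebx=11
after shr edi, 1: edi=11>>1=5
after sub ebx, 1: ebx=11-1=10
cmp ebx, 5  (cmp 10,5)
jg loop: taken
after shr edi, 1: edi=5>>1=2
after sub ebx, 1: ebx=10-1=9
cmp ebx, 5  (cmp 9,5)
jg loop: taken
after shr edi, 1: edi=2>>1=1
after sub ebx, 1: ebx=9-1=8
cmp ebx, 5  (cmp 8,5)
jg loop: taken
after shr edi, 1: edi=1>>1=0
after sub ebx, 1: ebx=8-1=7
cmp ebx, 5  (cmp 7,5)
jg loop: taken
after shr edi, 1: edi=0>>1=0
after sub ebx, 1: ebx=7-1=6
cmp ebx, 5  (cmp 6,5)
jg loop: taken
after shr edi, 1: edi=0>>1=0
after sub ebx, 1: ebx=6-1=5
cmp ebx, 5  (cmp 5,5)
jg loop: not taken
halt.

0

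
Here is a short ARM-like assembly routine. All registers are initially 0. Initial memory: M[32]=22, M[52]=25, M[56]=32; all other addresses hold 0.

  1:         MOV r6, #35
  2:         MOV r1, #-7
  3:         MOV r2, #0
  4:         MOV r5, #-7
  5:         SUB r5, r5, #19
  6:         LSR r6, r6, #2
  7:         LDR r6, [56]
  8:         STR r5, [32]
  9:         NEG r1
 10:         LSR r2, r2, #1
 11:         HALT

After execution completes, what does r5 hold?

r6=35
r1=-7
r2=0
r5=-7
r5=(-7)-19=-26
r6=35>>2=8
r6=M[56]=32
STR r5, [32] → M[32]=-26
r1=-(-7)=7
r2=0>>1=0
halt.

-26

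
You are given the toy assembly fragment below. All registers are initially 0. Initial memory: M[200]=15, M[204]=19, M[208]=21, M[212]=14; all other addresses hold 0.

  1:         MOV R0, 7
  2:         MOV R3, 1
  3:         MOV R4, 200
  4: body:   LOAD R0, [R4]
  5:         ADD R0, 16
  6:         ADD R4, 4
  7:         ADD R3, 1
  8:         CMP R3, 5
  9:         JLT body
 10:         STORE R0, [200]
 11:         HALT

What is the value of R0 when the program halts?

after MOV R0, 7: R0=7
after MOV R3, 1: R3=1
after MOV R4, 200: R4=200
after LOAD R0, [R4]: R0=M[200]=15
after ADD R0, 16: R0=15+16=31
after ADD R4, 4: R4=200+4=204
after ADD R3, 1: R3=1+1=2
CMP R3, 5  (cmp 2,5)
JLT body: taken
after LOAD R0, [R4]: R0=M[204]=19
after ADD R0, 16: R0=19+16=35
after ADD R4, 4: R4=204+4=208
after ADD R3, 1: R3=2+1=3
CMP R3, 5  (cmp 3,5)
JLT body: taken
after LOAD R0, [R4]: R0=M[208]=21
after ADD R0, 16: R0=21+16=37
after ADD R4, 4: R4=208+4=212
after ADD R3, 1: R3=3+1=4
CMP R3, 5  (cmp 4,5)
JLT body: taken
after LOAD R0, [R4]: R0=M[212]=14
after ADD R0, 16: R0=14+16=30
after ADD R4, 4: R4=212+4=216
after ADD R3, 1: R3=4+1=5
CMP R3, 5  (cmp 5,5)
JLT body: not taken
STORE R0, [200] → M[200]=30
halt.

30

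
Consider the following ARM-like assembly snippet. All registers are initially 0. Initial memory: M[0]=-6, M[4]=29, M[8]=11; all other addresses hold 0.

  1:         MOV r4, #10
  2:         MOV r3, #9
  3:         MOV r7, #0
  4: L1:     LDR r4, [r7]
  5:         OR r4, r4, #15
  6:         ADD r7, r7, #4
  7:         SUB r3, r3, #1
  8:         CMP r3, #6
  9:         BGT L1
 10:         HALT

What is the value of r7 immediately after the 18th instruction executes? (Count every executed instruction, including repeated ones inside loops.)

r4=10
r3=9
r7=0
r4=M[0]=-6
r4=(-6)|15=-1
r7=0+4=4
r3=9-1=8
CMP r3, #6  (cmp 8,6)
BGT L1: taken
r4=M[4]=29
r4=29|15=31
r7=4+4=8
r3=8-1=7
CMP r3, #6  (cmp 7,6)
BGT L1: taken
r4=M[8]=11
r4=11|15=15
r7=8+4=12
After step 18: r7 = 12.

12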